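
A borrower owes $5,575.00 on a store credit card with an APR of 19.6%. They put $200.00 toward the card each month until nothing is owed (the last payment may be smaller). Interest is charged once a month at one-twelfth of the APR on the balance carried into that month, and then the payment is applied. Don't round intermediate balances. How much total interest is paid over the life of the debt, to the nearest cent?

$1,924.83

Monthly rate r = 19.6%/12 = 1.63333% = 0.0163333.
Payoff takes n = ⌈−ln(1 − rB₀/P)/ln(1+r)⌉ = ⌈37.497⌉ = 38 payments; the last is $99.83.
Total paid = 37·$200.00 + $99.83 = $7,499.83.
Total interest = total paid − principal = $7,499.83 − $5,575.00 = $1,924.83.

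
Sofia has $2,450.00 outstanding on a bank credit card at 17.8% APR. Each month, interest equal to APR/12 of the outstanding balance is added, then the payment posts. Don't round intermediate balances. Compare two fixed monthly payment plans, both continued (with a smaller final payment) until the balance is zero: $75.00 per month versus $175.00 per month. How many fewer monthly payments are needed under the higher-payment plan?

Monthly rate r = 17.8%/12 = 1.48333% = 0.0148333.
At $75.00/mo: n = ⌈−ln(1 − rB₀/P)/ln(1+r)⌉ = 46 payments (last $0.66); total interest = total paid − $2,450.00 = $925.66.
At $175.00/mo: 16 payments (last $141.72); total interest $316.72.
Payments saved = 46 − 16 = 30.

30 fewer payments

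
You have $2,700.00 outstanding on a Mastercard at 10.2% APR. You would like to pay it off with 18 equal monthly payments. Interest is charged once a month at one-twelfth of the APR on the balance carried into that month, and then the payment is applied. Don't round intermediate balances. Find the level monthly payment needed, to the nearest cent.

$162.40

Monthly rate r = 10.2%/12 = 0.85% = 0.0085.
Level-payment amortization: P = B₀·r / (1 − (1+r)^(−n)) = 2700.00·0.0085 / (1 − 1.0085^(−18)).
Denominator 1 − (1+r)^(−18) = 0.141315242.
P = 22.95 / 0.141315242 ≈ 162.40.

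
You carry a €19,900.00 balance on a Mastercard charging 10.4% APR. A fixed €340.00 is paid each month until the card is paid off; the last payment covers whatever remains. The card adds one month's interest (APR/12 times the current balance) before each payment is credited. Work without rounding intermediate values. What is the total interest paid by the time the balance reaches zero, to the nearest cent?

Monthly rate r = 10.4%/12 = 0.866667% = 0.00866667.
Payoff takes n = ⌈−ln(1 − rB₀/P)/ln(1+r)⌉ = ⌈82.018⌉ = 83 payments; the last is €6.27.
Total paid = 82·€340.00 + €6.27 = €27,886.27.
Total interest = total paid − principal = €27,886.27 − €19,900.00 = €7,986.27.

€7,986.27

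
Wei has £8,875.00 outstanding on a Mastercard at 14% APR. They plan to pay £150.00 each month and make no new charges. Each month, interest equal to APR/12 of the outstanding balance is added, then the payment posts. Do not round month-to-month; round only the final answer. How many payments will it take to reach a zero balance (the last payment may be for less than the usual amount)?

Monthly rate r = 14%/12 = 1.16667% = 0.0116667.
Recurrence: B ← B·(1+r) − £150.00.
Month 1: interest £103.54; balance after payment £8,828.54.
Month 2: interest £103.00; balance after payment £8,781.54.
Closed form: n = −ln(1 − rB₀/P)/ln(1+r) = −ln(0.30972)/ln(1.01167) ≈ 101.049, so the balance reaches zero during payment 102.

102 months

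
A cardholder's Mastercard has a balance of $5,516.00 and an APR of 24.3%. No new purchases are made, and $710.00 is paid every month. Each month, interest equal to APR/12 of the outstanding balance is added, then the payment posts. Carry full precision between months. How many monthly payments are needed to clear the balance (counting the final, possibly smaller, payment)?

9 payments

Monthly rate r = 24.3%/12 = 2.025% = 0.02025.
Recurrence: B ← B·(1+r) − $710.00.
Month 1: interest $111.70; balance after payment $4,917.70.
Month 2: interest $99.58; balance after payment $4,307.28.
Closed form: n = −ln(1 − rB₀/P)/ln(1+r) = −ln(0.84268)/ln(1.02025) ≈ 8.538, so the balance reaches zero during payment 9.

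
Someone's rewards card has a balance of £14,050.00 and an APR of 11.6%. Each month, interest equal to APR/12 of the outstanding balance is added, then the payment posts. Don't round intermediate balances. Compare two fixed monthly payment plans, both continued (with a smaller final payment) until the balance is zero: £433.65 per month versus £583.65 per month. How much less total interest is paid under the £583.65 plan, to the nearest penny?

Monthly rate r = 11.6%/12 = 0.966667% = 0.00966667.
At £433.65/mo: n = ⌈−ln(1 − rB₀/P)/ln(1+r)⌉ = 40 payments (last £23.29); total interest = total paid − £14,050.00 = £2,885.64.
At £583.65/mo: 28 payments (last £312.16); total interest £2,020.71.
Interest saved = £2,885.64 − £2,020.71 = £864.93.

£864.93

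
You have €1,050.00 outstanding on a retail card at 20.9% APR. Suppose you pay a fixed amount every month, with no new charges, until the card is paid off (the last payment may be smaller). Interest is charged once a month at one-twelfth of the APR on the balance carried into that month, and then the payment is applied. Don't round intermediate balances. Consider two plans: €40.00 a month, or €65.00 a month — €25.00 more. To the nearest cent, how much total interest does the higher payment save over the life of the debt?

Monthly rate r = 20.9%/12 = 1.74167% = 0.0174167.
At €40.00/mo: n = ⌈−ln(1 − rB₀/P)/ln(1+r)⌉ = 36 payments (last €15.50); total interest = total paid − €1,050.00 = €365.50.
At €65.00/mo: 20 payments (last €8.75); total interest €193.75.
Interest saved = €365.50 − €193.75 = €171.75.

€171.75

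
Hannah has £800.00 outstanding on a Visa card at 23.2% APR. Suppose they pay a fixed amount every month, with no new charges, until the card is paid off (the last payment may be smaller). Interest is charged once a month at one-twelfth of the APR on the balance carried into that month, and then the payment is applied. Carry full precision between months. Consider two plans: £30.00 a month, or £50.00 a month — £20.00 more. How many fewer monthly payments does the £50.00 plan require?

18 fewer payments

Monthly rate r = 23.2%/12 = 1.93333% = 0.0193333.
At £30.00/mo: n = ⌈−ln(1 − rB₀/P)/ln(1+r)⌉ = 38 payments (last £25.49); total interest = total paid − £800.00 = £335.49.
At £50.00/mo: 20 payments (last £16.48); total interest £166.48.
Payments saved = 38 − 20 = 18.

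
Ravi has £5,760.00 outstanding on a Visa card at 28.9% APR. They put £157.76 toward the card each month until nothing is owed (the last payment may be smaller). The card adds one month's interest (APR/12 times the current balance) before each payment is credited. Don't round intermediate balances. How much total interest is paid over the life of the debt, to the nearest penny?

Monthly rate r = 28.9%/12 = 2.40833% = 0.0240833.
Payoff takes n = ⌈−ln(1 − rB₀/P)/ln(1+r)⌉ = ⌈88.854⌉ = 89 payments; the last is £134.92.
Total paid = 88·£157.76 + £134.92 = £14,017.80.
Total interest = total paid − principal = £14,017.80 − £5,760.00 = £8,257.80.

£8,257.80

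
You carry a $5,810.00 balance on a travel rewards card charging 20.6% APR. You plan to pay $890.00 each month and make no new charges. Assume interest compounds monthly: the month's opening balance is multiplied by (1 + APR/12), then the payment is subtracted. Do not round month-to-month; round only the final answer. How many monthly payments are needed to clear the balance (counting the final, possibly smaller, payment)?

7 months

Monthly rate r = 20.6%/12 = 1.71667% = 0.0171667.
Recurrence: B ← B·(1+r) − $890.00.
Month 1: interest $99.74; balance after payment $5,019.74.
Month 2: interest $86.17; balance after payment $4,215.91.
Closed form: n = −ln(1 − rB₀/P)/ln(1+r) = −ln(0.88793)/ln(1.01717) ≈ 6.983, so the balance reaches zero during payment 7.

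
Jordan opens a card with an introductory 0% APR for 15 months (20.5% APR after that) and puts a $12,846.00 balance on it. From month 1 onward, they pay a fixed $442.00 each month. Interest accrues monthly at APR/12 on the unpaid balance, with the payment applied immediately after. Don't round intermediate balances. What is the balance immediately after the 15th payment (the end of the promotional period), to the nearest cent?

$6,216.00

Promo months 1–15 at r₀ = 0%/12 = 0; months 16+ at r₁ = 20.5%/12 = 0.0170833.
After month 15 (no interest yet): B = $12,846.00 − 15·$442.00 = $6,216.00.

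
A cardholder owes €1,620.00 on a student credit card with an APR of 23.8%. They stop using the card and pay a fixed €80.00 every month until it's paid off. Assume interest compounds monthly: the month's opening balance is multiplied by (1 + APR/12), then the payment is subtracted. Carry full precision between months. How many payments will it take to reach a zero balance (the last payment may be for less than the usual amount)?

Monthly rate r = 23.8%/12 = 1.98333% = 0.0198333.
Recurrence: B ← B·(1+r) − €80.00.
Month 1: interest €32.13; balance after payment €1,572.13.
Month 2: interest €31.18; balance after payment €1,523.31.
Closed form: n = −ln(1 − rB₀/P)/ln(1+r) = −ln(0.59837)/ln(1.01983) ≈ 26.149, so the balance reaches zero during payment 27.

27 months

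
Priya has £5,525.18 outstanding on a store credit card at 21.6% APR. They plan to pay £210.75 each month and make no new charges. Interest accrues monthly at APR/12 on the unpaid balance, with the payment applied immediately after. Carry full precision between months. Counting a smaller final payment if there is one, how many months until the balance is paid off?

36 payments

Monthly rate r = 21.6%/12 = 1.8% = 0.018.
Recurrence: B ← B·(1+r) − £210.75.
Month 1: interest £99.45; balance after payment £5,413.88.
Month 2: interest £97.45; balance after payment £5,300.58.
Closed form: n = −ln(1 − rB₀/P)/ln(1+r) = −ln(0.5281)/ln(1.018) ≈ 35.789, so the balance reaches zero during payment 36.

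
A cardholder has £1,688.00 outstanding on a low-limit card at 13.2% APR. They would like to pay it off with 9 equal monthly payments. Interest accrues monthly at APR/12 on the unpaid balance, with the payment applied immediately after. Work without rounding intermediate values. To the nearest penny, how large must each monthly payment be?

£198.02

Monthly rate r = 13.2%/12 = 1.1% = 0.011.
Level-payment amortization: P = B₀·r / (1 − (1+r)^(−n)) = 1688.00·0.011 / (1 − 1.011^(−9)).
Denominator 1 − (1+r)^(−9) = 0.0937675698.
P = 18.568 / 0.0937675698 ≈ 198.02.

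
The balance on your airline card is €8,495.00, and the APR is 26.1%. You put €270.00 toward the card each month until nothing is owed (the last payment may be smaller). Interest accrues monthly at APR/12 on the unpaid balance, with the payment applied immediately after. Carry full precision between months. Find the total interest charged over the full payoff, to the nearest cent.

Monthly rate r = 26.1%/12 = 2.175% = 0.02175.
Payoff takes n = ⌈−ln(1 − rB₀/P)/ln(1+r)⌉ = ⌈53.587⌉ = 54 payments; the last is €159.21.
Total paid = 53·€270.00 + €159.21 = €14,469.21.
Total interest = total paid − principal = €14,469.21 − €8,495.00 = €5,974.21.

€5,974.21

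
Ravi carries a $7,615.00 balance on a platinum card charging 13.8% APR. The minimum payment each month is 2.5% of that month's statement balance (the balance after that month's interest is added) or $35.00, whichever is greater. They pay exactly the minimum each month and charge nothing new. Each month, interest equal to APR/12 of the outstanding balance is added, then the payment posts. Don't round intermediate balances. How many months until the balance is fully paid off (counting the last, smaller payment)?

176 months

Monthly rate r = 13.8%/12 = 1.15% = 0.0115.
While 2.5% of the post-interest balance exceeds $35.00, each month B ← (B·(1+r))·(1 − 0.025), i.e. B shrinks by the factor (1+r)·0.975 = 0.98621.
This holds for months 1–123. Entering month 124 the balance is $1,380.52; 2.5% of the post-interest balance is now below $35.00, so the flat $35.00 minimum applies from here.
From month 124 a fixed $35.00 at rate r clears $1,380.52 in 53 more payments. Total: 123 + 53 = 176 months.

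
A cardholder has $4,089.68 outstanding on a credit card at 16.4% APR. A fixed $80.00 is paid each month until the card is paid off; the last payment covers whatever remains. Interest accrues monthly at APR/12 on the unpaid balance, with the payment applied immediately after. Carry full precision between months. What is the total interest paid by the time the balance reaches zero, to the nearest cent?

$2,979.75

Monthly rate r = 16.4%/12 = 1.36667% = 0.0136667.
Payoff takes n = ⌈−ln(1 − rB₀/P)/ln(1+r)⌉ = ⌈88.366⌉ = 89 payments; the last is $29.43.
Total paid = 88·$80.00 + $29.43 = $7,069.43.
Total interest = total paid − principal = $7,069.43 − $4,089.68 = $2,979.75.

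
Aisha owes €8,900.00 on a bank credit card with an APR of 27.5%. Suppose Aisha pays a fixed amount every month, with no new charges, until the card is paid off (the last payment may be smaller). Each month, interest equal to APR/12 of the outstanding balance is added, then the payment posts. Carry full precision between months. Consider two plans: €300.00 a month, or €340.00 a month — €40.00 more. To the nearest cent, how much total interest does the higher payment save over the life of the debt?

Monthly rate r = 27.5%/12 = 2.29167% = 0.0229167.
At €300.00/mo: n = ⌈−ln(1 − rB₀/P)/ln(1+r)⌉ = 51 payments (last €81.42); total interest = total paid − €8,900.00 = €6,181.42.
At €340.00/mo: 41 payments (last €145.95); total interest €4,845.95.
Interest saved = €6,181.42 − €4,845.95 = €1,335.47.

€1,335.47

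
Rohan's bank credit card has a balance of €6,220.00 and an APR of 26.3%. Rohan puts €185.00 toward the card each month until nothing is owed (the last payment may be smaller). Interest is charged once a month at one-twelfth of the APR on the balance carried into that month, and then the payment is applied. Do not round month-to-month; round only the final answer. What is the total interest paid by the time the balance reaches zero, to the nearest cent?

Monthly rate r = 26.3%/12 = 2.19167% = 0.0219167.
Payoff takes n = ⌈−ln(1 − rB₀/P)/ln(1+r)⌉ = ⌈61.583⌉ = 62 payments; the last is €108.39.
Total paid = 61·€185.00 + €108.39 = €11,393.39.
Total interest = total paid − principal = €11,393.39 − €6,220.00 = €5,173.39.

€5,173.39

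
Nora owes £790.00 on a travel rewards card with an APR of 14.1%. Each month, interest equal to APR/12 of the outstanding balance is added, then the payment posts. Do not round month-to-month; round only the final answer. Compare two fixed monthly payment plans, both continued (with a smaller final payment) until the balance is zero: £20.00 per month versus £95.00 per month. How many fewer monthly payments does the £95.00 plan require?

Monthly rate r = 14.1%/12 = 1.175% = 0.01175.
At £20.00/mo: n = ⌈−ln(1 − rB₀/P)/ln(1+r)⌉ = 54 payments (last £8.13); total interest = total paid − £790.00 = £278.13.
At £95.00/mo: 9 payments (last £76.27); total interest £46.27.
Payments saved = 54 − 9 = 45.

45 fewer payments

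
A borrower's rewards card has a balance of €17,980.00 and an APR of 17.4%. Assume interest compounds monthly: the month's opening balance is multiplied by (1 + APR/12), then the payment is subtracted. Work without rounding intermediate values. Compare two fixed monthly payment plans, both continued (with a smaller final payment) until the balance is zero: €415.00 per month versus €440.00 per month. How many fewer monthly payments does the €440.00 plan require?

Monthly rate r = 17.4%/12 = 1.45% = 0.0145.
At €415.00/mo: n = ⌈−ln(1 − rB₀/P)/ln(1+r)⌉ = 69 payments (last €303.99); total interest = total paid − €17,980.00 = €10,543.99.
At €440.00/mo: 63 payments (last €160.45); total interest €9,460.45.
Payments saved = 69 − 63 = 6.

6 fewer payments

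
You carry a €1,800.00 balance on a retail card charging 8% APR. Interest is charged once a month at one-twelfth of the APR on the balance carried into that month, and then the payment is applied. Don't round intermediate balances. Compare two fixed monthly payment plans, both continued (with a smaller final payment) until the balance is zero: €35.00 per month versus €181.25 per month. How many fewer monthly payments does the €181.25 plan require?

Monthly rate r = 8%/12 = 0.666667% = 0.00666667.
At €35.00/mo: n = ⌈−ln(1 − rB₀/P)/ln(1+r)⌉ = 64 payments (last €6.59); total interest = total paid − €1,800.00 = €411.59.
At €181.25/mo: 11 payments (last €56.18); total interest €68.68.
Payments saved = 64 − 11 = 53.

53 fewer payments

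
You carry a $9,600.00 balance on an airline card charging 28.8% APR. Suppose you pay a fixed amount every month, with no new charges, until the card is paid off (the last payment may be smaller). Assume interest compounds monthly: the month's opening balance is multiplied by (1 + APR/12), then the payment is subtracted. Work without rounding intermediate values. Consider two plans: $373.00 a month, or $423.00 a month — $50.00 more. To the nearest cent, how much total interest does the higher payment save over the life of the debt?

$1,090.52

Monthly rate r = 28.8%/12 = 2.4% = 0.024.
At $373.00/mo: n = ⌈−ln(1 − rB₀/P)/ln(1+r)⌉ = 41 payments (last $203.57); total interest = total paid − $9,600.00 = $5,523.57.
At $423.00/mo: 34 payments (last $74.05); total interest $4,433.05.
Interest saved = $5,523.57 − $4,433.05 = $1,090.52.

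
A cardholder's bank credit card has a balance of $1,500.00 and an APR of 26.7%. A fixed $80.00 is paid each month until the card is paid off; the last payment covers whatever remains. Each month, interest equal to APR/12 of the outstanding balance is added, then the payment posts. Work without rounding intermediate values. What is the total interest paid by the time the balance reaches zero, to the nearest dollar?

$463

Monthly rate r = 26.7%/12 = 2.225% = 0.02225.
Payoff takes n = ⌈−ln(1 − rB₀/P)/ln(1+r)⌉ = ⌈24.534⌉ = 25 payments; the last is $42.91.
Total paid = 24·$80.00 + $42.91 = $1,962.91.
Total interest = total paid − principal = $1,962.91 − $1,500.00 = $462.91.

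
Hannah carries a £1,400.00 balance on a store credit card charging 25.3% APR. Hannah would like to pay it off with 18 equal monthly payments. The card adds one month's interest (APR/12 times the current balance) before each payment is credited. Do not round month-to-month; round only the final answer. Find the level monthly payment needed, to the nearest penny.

£94.27

Monthly rate r = 25.3%/12 = 2.10833% = 0.0210833.
Level-payment amortization: P = B₀·r / (1 − (1+r)^(−n)) = 1400.00·0.0210833 / (1 − 1.02108^(−18)).
Denominator 1 − (1+r)^(−18) = 0.313091919.
P = 29.5167 / 0.313091919 ≈ 94.27.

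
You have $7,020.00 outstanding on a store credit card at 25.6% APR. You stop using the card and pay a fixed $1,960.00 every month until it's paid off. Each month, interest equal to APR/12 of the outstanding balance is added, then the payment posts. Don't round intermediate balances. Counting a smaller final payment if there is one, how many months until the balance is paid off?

Monthly rate r = 25.6%/12 = 2.13333% = 0.0213333.
Recurrence: B ← B·(1+r) − $1,960.00.
Month 1: interest $149.76; balance after payment $5,209.76.
Month 2: interest $111.14; balance after payment $3,360.90.
Month 3: interest $71.70; balance after payment $1,472.60.
Month 4: interest $31.42; balance after payment $0.00.

4 payments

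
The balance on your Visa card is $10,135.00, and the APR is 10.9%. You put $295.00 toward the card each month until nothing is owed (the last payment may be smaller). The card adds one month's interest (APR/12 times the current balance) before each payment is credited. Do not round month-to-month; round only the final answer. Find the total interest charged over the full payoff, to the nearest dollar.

Monthly rate r = 10.9%/12 = 0.908333% = 0.00908333.
Payoff takes n = ⌈−ln(1 − rB₀/P)/ln(1+r)⌉ = ⌈41.368⌉ = 42 payments; the last is $108.87.
Total paid = 41·$295.00 + $108.87 = $12,203.87.
Total interest = total paid − principal = $12,203.87 − $10,135.00 = $2,068.87.

$2,069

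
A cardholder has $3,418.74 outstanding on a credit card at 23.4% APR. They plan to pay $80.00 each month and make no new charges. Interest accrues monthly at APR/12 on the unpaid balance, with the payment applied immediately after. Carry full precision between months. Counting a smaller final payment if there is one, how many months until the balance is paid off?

Monthly rate r = 23.4%/12 = 1.95% = 0.0195.
Recurrence: B ← B·(1+r) − $80.00.
Month 1: interest $66.67; balance after payment $3,405.41.
Month 2: interest $66.41; balance after payment $3,391.81.
Closed form: n = −ln(1 − rB₀/P)/ln(1+r) = −ln(0.16668)/ln(1.0195) ≈ 92.773, so the balance reaches zero during payment 93.

93 months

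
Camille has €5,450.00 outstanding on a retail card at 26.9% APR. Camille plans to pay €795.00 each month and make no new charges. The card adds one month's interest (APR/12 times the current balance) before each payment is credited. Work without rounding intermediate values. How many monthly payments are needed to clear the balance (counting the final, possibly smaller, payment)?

8 months

Monthly rate r = 26.9%/12 = 2.24167% = 0.0224167.
Recurrence: B ← B·(1+r) − €795.00.
Month 1: interest €122.17; balance after payment €4,777.17.
Month 2: interest €107.09; balance after payment €4,089.26.
Closed form: n = −ln(1 − rB₀/P)/ln(1+r) = −ln(0.84633)/ln(1.02242) ≈ 7.526, so the balance reaches zero during payment 8.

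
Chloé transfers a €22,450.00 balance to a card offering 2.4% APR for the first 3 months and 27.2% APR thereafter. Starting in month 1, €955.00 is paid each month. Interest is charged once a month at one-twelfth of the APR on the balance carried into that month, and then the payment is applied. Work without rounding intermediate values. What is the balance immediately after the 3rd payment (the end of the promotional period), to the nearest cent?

€19,714.24

Promo months 1–3 at r₀ = 2.4%/12 = 0.002; months 4+ at r₁ = 27.2%/12 = 0.0226667.
After month 3: iterate B ← B·(1+r₀) − €955.00 for 3 months → €19,714.24.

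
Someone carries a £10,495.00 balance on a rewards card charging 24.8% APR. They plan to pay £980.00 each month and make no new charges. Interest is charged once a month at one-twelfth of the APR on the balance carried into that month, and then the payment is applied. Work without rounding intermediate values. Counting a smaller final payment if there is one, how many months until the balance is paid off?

13 months

Monthly rate r = 24.8%/12 = 2.06667% = 0.0206667.
Recurrence: B ← B·(1+r) − £980.00.
Month 1: interest £216.90; balance after payment £9,731.90.
Month 2: interest £201.13; balance after payment £8,953.02.
Closed form: n = −ln(1 − rB₀/P)/ln(1+r) = −ln(0.77868)/ln(1.02067) ≈ 12.229, so the balance reaches zero during payment 13.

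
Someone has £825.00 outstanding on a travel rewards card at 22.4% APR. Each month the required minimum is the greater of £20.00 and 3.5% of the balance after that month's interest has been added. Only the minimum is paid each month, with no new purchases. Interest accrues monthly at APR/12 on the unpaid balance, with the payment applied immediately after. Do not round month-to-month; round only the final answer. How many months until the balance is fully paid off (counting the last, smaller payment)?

63 months

Monthly rate r = 22.4%/12 = 1.86667% = 0.0186667.
While 3.5% of the post-interest balance exceeds £20.00, each month B ← (B·(1+r))·(1 − 0.035), i.e. B shrinks by the factor (1+r)·0.965 = 0.98301.
This holds for months 1–23. Entering month 24 the balance is £556.31; 3.5% of the post-interest balance is now below £20.00, so the flat £20.00 minimum applies from here.
From month 24 a fixed £20.00 at rate r clears £556.31 in 40 more payments. Total: 23 + 40 = 63 months.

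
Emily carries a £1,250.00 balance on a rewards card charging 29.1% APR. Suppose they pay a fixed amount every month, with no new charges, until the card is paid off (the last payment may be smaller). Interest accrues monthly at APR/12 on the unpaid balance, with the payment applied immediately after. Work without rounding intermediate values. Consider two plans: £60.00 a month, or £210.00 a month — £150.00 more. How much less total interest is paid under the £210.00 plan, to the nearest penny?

£395.21

Monthly rate r = 29.1%/12 = 2.425% = 0.02425.
At £60.00/mo: n = ⌈−ln(1 − rB₀/P)/ln(1+r)⌉ = 30 payments (last £22.10); total interest = total paid − £1,250.00 = £512.10.
At £210.00/mo: 7 payments (last £106.89); total interest £116.89.
Interest saved = £512.10 − £116.89 = £395.21.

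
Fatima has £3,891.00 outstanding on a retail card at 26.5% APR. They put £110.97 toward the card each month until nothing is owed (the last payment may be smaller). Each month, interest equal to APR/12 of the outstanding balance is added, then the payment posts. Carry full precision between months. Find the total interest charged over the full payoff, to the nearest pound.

Monthly rate r = 26.5%/12 = 2.20833% = 0.0220833.
Payoff takes n = ⌈−ln(1 − rB₀/P)/ln(1+r)⌉ = ⌈68.152⌉ = 69 payments; the last is £16.97.
Total paid = 68·£110.97 + £16.97 = £7,562.93.
Total interest = total paid − principal = £7,562.93 − £3,891.00 = £3,671.93.

£3,672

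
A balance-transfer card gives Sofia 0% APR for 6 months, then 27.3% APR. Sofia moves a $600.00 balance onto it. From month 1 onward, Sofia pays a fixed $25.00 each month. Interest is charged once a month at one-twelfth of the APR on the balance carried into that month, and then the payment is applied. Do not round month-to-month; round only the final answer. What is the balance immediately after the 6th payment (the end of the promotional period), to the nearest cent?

Promo months 1–6 at r₀ = 0%/12 = 0; months 7+ at r₁ = 27.3%/12 = 0.02275.
After month 6 (no interest yet): B = $600.00 − 6·$25.00 = $450.00.

$450.00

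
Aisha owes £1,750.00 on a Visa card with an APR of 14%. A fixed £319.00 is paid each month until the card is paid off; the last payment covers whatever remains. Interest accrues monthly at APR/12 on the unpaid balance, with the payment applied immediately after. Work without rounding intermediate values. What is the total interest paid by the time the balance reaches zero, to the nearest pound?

£69

Monthly rate r = 14%/12 = 1.16667% = 0.0116667.
Payoff takes n = ⌈−ln(1 − rB₀/P)/ln(1+r)⌉ = ⌈5.702⌉ = 6 payments; the last is £224.43.
Total paid = 5·£319.00 + £224.43 = £1,819.43.
Total interest = total paid − principal = £1,819.43 − £1,750.00 = £69.43.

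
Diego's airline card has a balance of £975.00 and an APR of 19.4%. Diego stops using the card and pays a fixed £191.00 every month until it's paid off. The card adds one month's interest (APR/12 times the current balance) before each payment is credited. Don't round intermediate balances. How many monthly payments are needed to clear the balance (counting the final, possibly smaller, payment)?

Monthly rate r = 19.4%/12 = 1.61667% = 0.0161667.
Recurrence: B ← B·(1+r) − £191.00.
Month 1: interest £15.76; balance after payment £799.76.
Month 2: interest £12.93; balance after payment £621.69.
Month 3: interest £10.05; balance after payment £440.74.
Month 4: interest £7.13; balance after payment £256.87.
Month 5: interest £4.15; balance after payment £70.02.
Month 6: interest £1.13; balance after payment £0.00.

6 months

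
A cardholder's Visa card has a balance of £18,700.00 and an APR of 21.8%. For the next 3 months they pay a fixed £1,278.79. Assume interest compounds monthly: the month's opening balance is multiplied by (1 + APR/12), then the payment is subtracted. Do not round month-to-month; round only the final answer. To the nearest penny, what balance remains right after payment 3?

Monthly rate r = 21.8%/12 = 1.81667% = 0.0181667.
Each month: B ← B·(1+r) − £1,278.79.
Month 1: interest £339.72; balance after payment £17,760.93.
Month 2: interest £322.66; balance after payment £16,804.79.
Month 3: interest £305.29; balance after payment £15,831.29.

£15,831.29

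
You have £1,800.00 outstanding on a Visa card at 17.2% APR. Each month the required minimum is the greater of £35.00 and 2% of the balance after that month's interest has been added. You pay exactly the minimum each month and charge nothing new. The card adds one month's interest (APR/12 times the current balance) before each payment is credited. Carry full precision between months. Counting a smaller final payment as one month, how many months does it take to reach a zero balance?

Monthly rate r = 17.2%/12 = 1.43333% = 0.0143333.
While 2% of the post-interest balance exceeds £35.00, each month B ← (B·(1+r))·(1 − 0.02), i.e. B shrinks by the factor (1+r)·0.98 = 0.99405.
This holds for months 1–8. Entering month 9 the balance is £1,716.04; 2% of the post-interest balance is now below £35.00, so the flat £35.00 minimum applies from here.
From month 9 a fixed £35.00 at rate r clears £1,716.04 in 86 more payments. Total: 8 + 86 = 94 months.

94 months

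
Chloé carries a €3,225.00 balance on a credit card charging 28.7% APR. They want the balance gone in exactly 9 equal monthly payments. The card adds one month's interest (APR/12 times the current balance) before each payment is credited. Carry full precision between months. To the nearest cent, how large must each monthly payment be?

Monthly rate r = 28.7%/12 = 2.39167% = 0.0239167.
Level-payment amortization: P = B₀·r / (1 − (1+r)^(−n)) = 3225.00·0.0239167 / (1 − 1.02392^(−9)).
Denominator 1 − (1+r)^(−9) = 0.191614547.
P = 77.1312 / 0.191614547 ≈ 402.53.

€402.53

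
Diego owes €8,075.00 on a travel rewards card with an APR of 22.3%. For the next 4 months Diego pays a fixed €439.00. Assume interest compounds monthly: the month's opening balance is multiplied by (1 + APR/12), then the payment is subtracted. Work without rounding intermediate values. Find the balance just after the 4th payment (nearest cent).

€6,886.62

Monthly rate r = 22.3%/12 = 1.85833% = 0.0185833.
Each month: B ← B·(1+r) − €439.00.
Month 1: interest €150.06; balance after payment €7,786.06.
Month 2: interest €144.69; balance after payment €7,491.75.
Month 3: interest €139.22; balance after payment €7,191.97.
Month 4: interest €133.65; balance after payment €6,886.62.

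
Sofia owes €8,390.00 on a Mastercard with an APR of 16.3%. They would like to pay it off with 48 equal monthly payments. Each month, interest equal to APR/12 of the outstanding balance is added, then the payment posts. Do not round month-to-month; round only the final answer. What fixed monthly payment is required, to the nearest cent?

Monthly rate r = 16.3%/12 = 1.35833% = 0.0135833.
Level-payment amortization: P = B₀·r / (1 − (1+r)^(−n)) = 8390.00·0.0135833 / (1 − 1.01358^(−48)).
Denominator 1 − (1+r)^(−48) = 0.476705842.
P = 113.964 / 0.476705842 ≈ 239.07.

€239.07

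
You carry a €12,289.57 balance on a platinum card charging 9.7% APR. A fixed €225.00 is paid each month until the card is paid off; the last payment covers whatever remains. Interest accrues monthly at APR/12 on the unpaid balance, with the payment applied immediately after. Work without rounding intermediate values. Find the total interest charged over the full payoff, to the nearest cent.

€3,990.73

Monthly rate r = 9.7%/12 = 0.808333% = 0.00808333.
Payoff takes n = ⌈−ln(1 − rB₀/P)/ln(1+r)⌉ = ⌈72.356⌉ = 73 payments; the last is €80.30.
Total paid = 72·€225.00 + €80.30 = €16,280.30.
Total interest = total paid − principal = €16,280.30 − €12,289.57 = €3,990.73.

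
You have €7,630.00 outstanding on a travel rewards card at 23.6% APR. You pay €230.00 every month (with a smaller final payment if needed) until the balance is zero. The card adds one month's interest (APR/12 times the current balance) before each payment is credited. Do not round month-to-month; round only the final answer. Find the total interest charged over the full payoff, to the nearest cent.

Monthly rate r = 23.6%/12 = 1.96667% = 0.0196667.
Payoff takes n = ⌈−ln(1 − rB₀/P)/ln(1+r)⌉ = ⌈54.260⌉ = 55 payments; the last is €60.30.
Total paid = 54·€230.00 + €60.30 = €12,480.30.
Total interest = total paid − principal = €12,480.30 − €7,630.00 = €4,850.30.

€4,850.30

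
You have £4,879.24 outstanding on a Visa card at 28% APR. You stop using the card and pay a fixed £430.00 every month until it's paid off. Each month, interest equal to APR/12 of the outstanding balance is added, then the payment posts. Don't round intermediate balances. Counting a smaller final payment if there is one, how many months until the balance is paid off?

14 months

Monthly rate r = 28%/12 = 2.33333% = 0.0233333.
Recurrence: B ← B·(1+r) − £430.00.
Month 1: interest £113.85; balance after payment £4,563.09.
Month 2: interest £106.47; balance after payment £4,239.56.
Closed form: n = −ln(1 − rB₀/P)/ln(1+r) = −ln(0.73524)/ln(1.02333) ≈ 13.335, so the balance reaches zero during payment 14.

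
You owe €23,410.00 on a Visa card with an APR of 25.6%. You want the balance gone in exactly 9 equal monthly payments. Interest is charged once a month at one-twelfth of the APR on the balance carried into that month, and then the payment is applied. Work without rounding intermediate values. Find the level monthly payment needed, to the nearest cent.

Monthly rate r = 25.6%/12 = 2.13333% = 0.0213333.
Level-payment amortization: P = B₀·r / (1 − (1+r)^(−n)) = 23410.00·0.0213333 / (1 − 1.02133^(−9)).
Denominator 1 − (1+r)^(−9) = 0.17302488.
P = 499.413 / 0.17302488 ≈ 2886.37.

€2,886.37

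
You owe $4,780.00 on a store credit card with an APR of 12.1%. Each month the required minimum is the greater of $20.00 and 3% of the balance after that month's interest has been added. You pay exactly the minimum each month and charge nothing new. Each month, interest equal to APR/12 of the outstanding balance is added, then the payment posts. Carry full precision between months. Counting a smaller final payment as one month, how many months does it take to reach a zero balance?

138 months

Monthly rate r = 12.1%/12 = 1.00833% = 0.0100833.
While 3% of the post-interest balance exceeds $20.00, each month B ← (B·(1+r))·(1 − 0.03), i.e. B shrinks by the factor (1+r)·0.97 = 0.97978.
This holds for months 1–97. Entering month 98 the balance is $659.08; 3% of the post-interest balance is now below $20.00, so the flat $20.00 minimum applies from here.
From month 98 a fixed $20.00 at rate r clears $659.08 in 41 more payments. Total: 97 + 41 = 138 months.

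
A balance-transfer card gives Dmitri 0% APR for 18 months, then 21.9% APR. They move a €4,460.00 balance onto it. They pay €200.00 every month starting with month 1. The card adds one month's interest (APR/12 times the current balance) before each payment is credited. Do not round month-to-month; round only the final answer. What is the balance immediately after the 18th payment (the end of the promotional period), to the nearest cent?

Promo months 1–18 at r₀ = 0%/12 = 0; months 19+ at r₁ = 21.9%/12 = 0.01825.
After month 18 (no interest yet): B = €4,460.00 − 18·€200.00 = €860.00.

€860.00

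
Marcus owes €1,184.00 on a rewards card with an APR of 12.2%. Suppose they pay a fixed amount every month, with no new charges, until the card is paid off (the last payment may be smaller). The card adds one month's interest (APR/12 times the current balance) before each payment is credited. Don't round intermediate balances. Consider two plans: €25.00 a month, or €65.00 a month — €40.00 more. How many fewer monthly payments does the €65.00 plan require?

Monthly rate r = 12.2%/12 = 1.01667% = 0.0101667.
At €25.00/mo: n = ⌈−ln(1 − rB₀/P)/ln(1+r)⌉ = 65 payments (last €23.29); total interest = total paid − €1,184.00 = €439.29.
At €65.00/mo: 21 payments (last €16.08); total interest €132.08.
Payments saved = 65 − 21 = 44.

44 fewer payments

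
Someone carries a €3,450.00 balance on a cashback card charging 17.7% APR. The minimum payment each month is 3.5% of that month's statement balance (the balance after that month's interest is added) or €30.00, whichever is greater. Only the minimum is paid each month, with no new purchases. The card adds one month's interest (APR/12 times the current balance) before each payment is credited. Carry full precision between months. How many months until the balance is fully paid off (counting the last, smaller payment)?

104 months

Monthly rate r = 17.7%/12 = 1.475% = 0.01475.
While 3.5% of the post-interest balance exceeds €30.00, each month B ← (B·(1+r))·(1 − 0.035), i.e. B shrinks by the factor (1+r)·0.965 = 0.97923.
This holds for months 1–68. Entering month 69 the balance is €828.12; 3.5% of the post-interest balance is now below €30.00, so the flat €30.00 minimum applies from here.
From month 69 a fixed €30.00 at rate r clears €828.12 in 36 more payments. Total: 68 + 36 = 104 months.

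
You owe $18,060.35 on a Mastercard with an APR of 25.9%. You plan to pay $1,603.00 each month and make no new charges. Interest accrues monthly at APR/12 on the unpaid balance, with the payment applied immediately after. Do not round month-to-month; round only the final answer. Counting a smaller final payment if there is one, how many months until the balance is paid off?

Monthly rate r = 25.9%/12 = 2.15833% = 0.0215833.
Recurrence: B ← B·(1+r) − $1,603.00.
Month 1: interest $389.80; balance after payment $16,847.15.
Month 2: interest $363.62; balance after payment $15,607.77.
Closed form: n = −ln(1 − rB₀/P)/ln(1+r) = −ln(0.75683)/ln(1.02158) ≈ 13.048, so the balance reaches zero during payment 14.

14 months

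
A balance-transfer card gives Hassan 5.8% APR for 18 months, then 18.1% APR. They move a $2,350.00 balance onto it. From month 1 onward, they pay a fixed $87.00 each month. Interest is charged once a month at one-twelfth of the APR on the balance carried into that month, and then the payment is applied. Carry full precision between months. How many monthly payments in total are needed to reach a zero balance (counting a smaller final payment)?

Promo months 1–18 at r₀ = 5.8%/12 = 0.00483333; months 19+ at r₁ = 18.1%/12 = 0.0150833.
After month 18: iterate B ← B·(1+r₀) − $87.00 for 18 months → $931.04.
Then at r₁ with $87.00/mo: n₂ = −ln(1 − r₁·B/P)/ln(1+r₁) ≈ 11.76 → 12 more payments.

30 payments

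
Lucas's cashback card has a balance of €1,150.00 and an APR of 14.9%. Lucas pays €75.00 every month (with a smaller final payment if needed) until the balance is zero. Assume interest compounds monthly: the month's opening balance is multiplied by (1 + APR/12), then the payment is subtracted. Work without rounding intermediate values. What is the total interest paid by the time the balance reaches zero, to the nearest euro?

Monthly rate r = 14.9%/12 = 1.24167% = 0.0124167.
Payoff takes n = ⌈−ln(1 − rB₀/P)/ln(1+r)⌉ = ⌈17.115⌉ = 18 payments; the last is €8.66.
Total paid = 17·€75.00 + €8.66 = €1,283.66.
Total interest = total paid − principal = €1,283.66 − €1,150.00 = €133.66.

€134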